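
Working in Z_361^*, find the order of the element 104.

Since 104 ∈ (Z/361Z)^×, its order divides φ(361) = φ(19^2) = 19·(19−1) = 342 = 2 · 3^2 · 19.
Divisors of 342: 1, 2, 3, 6, 9, 18, 19, 38, 57, 114, 171, 342.
Compute 104^d (mod 361) for the divisors d until we hit 1:
104^1 ≡ 104
104^2 ≡ 347
104^3 ≡ 349
104^6 ≡ 144
104^9 ≡ 77
104^18 ≡ 153
104^19 ≡ 28
104^38 ≡ 62
104^57 ≡ 292
104^114 ≡ 68
104^171 ≡ 1
So ord_361(104) = 171.

171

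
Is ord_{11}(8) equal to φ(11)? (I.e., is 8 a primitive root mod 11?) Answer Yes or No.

φ(11) = 11 − 1 = 10 = 2 · 5.
8 is a primitive root mod 11 iff 8^(φ(11)/q) ≢ 1 for every prime q | φ(11), i.e. q ∈ {2, 5}.
8^5 ≡ 10 (mod 11)  [q = 2: ≢ 1 ✓]
8^2 ≡ 9 (mod 11)  [q = 5: ≢ 1 ✓]
None equal 1, so ord_11(8) = 10: 8 is a primitive root.

Yes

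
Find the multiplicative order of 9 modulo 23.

The order of 9 must divide φ(23) = 23 − 1 = 22 = 2 · 11.
Divisors of 22: 1, 2, 11, 22.
Test each divisor d:
9^1 ≡ 9
9^2 ≡ 12
9^11 ≡ 1
Therefore the multiplicative order of 9 modulo 23 is 11.

11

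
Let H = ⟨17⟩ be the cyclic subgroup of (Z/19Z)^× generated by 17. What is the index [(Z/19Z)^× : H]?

2

ord(17) | φ(19) = 19 − 1 = 18 = 2 · 3^2.
Divisors of 18: 1, 2, 3, 6, 9, 18.
Check 17^d mod 19 for each divisor in increasing order:
17^1 ≡ 17 (mod 19)
17^2 ≡ 4 (mod 19)
17^3 ≡ 11 (mod 19)
17^6 ≡ 7 (mod 19)
17^9 ≡ 1 (mod 19) ✓
So ord_19(17) = 9, hence |⟨17⟩| = 9.
The index is φ(19) / ord(17) = 18 / 9 = 2.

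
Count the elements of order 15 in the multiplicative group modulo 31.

8

φ(31) = 31 − 1 = 30 = 2 · 3 · 5.
Since (Z/31Z)^× is cyclic of order 30, the number of elements of order d is φ(d) when d | 30 and 0 otherwise.
15 = 3 · 5 divides 30, and φ(15) = 8.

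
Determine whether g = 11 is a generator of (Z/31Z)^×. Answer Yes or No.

φ(31) = 31 − 1 = 30 = 2 · 3 · 5.
An element g generates (Z/31Z)^× iff g^(30/q) ≢ 1 (mod 31) for each prime q ∈ {2, 3, 5}.
11^15 ≡ 30 (mod 31)  [q = 2: ≢ 1 ✓]
11^10 ≡ 5 (mod 31)  [q = 3: ≢ 1 ✓]
11^6 ≡ 4 (mod 31)  [q = 5: ≢ 1 ✓]
None equal 1, so ord_31(11) = 30: 11 is a primitive root.

Yes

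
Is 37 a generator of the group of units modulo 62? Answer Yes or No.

No

φ(62) = φ(2)·φ(31) = 1·30 = 30 = 2 · 3 · 5.
An element g generates (Z/62Z)^× iff g^(30/q) ≢ 1 (mod 62) for each prime q ∈ {2, 3, 5}.
37^15 ≡ 61 (mod 62)  [q = 2: ≢ 1 ✓]
37^10 ≡ 25 (mod 62)  [q = 3: ≢ 1 ✓]
37^6 ≡ 1 (mod 62)  [q = 5: ≡ 1 ✗]
Since 37^6 ≡ 1, the order of 37 divides 6 < 30, so 37 is not a primitive root.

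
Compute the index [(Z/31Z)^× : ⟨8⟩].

By Lagrange's theorem, ord_31(8) divides φ(31) = 31 − 1 = 30 = 2 · 3 · 5.
Divisors of 30: 1, 2, 3, 5, 6, 10, 15, 30.
Check 8^d mod 31 for each divisor in increasing order:
8^1 ≡ 8 (mod 31)
8^2 ≡ 2 (mod 31)
8^3 ≡ 16 (mod 31)
8^5 ≡ 1 (mod 31) ✓
So ord_31(8) = 5, hence |⟨8⟩| = 5.
Index = |(Z/31Z)^×| / |⟨8⟩| = 30 / 5 = 6.

6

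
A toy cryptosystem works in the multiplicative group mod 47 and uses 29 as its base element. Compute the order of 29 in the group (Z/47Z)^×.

Since 29 ∈ (Z/47Z)^×, its order divides φ(47) = 47 − 1 = 46 = 2 · 23.
Divisors of 46: 1, 2, 23, 46.
Check 29^d mod 47 for each divisor in increasing order:
29^1 ≡ 29 (mod 47)
29^2 ≡ 42 (mod 47)
29^23 ≡ 46 (mod 47)
29^46 ≡ 1 (mod 47) ✓
Therefore the multiplicative order of 29 modulo 47 is 46.

46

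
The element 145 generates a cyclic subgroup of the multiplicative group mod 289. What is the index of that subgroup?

Since 145 ∈ (Z/289Z)^×, its order divides φ(289) = φ(17^2) = 17·(17−1) = 272 = 2^4 · 17.
Divisors of 272: 1, 2, 4, 8, 16, 17, 34, 68, 136, 272.
Evaluate successive powers at the divisors of 272:
145^1 ≡ 145 (mod 289)
145^2 ≡ 217 (mod 289)
145^4 ≡ 271 (mod 289)
145^8 ≡ 35 (mod 289)
145^16 ≡ 69 (mod 289)
145^17 ≡ 179 (mod 289)
145^34 ≡ 251 (mod 289)
145^68 ≡ 288 (mod 289)
145^136 ≡ 1 (mod 289) ✓
So ord_289(145) = 136, hence |⟨145⟩| = 136.
The index is φ(289) / ord(145) = 272 / 136 = 2.

2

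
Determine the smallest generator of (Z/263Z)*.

5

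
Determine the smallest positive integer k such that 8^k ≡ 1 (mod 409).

68

ord(8) | φ(409) = 409 − 1 = 408 = 2^3 · 3 · 17.
Divisors of 408: 1, 2, 3, 4, 6, 8, 12, 17, 24, 34, 51, 68, 102, 136, 204, 408.
Test each divisor d:
8^1 ≡ 8
8^2 ≡ 64
8^3 ≡ 103
8^4 ≡ 6
8^6 ≡ 384
8^8 ≡ 36
8^12 ≡ 216
8^17 ≡ 143
8^24 ≡ 30
8^34 ≡ 408
8^51 ≡ 266
8^68 ≡ 1
The smallest such exponent is 68, so the order of 8 is 68.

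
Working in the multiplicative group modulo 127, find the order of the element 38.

21

The order of 38 must divide φ(127) = 127 − 1 = 126 = 2 · 3^2 · 7.
Divisors of 126: 1, 2, 3, 6, 7, 9, 14, 18, 21, 42, 63, 126.
Compute 38^d (mod 127) for the divisors d until we hit 1:
38^1 ≡ 38 (mod 127)
38^2 ≡ 47 (mod 127)
38^3 ≡ 8 (mod 127)
38^6 ≡ 64 (mod 127)
38^7 ≡ 19 (mod 127)
38^9 ≡ 4 (mod 127)
38^14 ≡ 107 (mod 127)
38^18 ≡ 16 (mod 127)
38^21 ≡ 1 (mod 127) ✓
Therefore the multiplicative order of 38 modulo 127 is 21.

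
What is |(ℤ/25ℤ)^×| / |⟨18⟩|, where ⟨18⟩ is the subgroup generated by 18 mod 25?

5

Since 18 ∈ (Z/25Z)^×, its order divides φ(25) = φ(5^2) = 5·(5−1) = 20 = 2^2 · 5.
Divisors of 20: 1, 2, 4, 5, 10, 20.
Check 18^d mod 25 for each divisor in increasing order:
18^1 ≡ 18
18^2 ≡ 24
18^4 ≡ 1
So ord_25(18) = 4, hence |⟨18⟩| = 4.
Index = |(Z/25Z)^×| / |⟨18⟩| = 20 / 4 = 5.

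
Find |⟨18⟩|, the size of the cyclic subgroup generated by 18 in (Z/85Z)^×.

4

ord(18) | φ(85) = φ(5·17) = (5−1)·(17−1) = 4·16 = 64 = 2^6.
Divisors of 64: 1, 2, 4, 8, 16, 32, 64.
Check 18^d mod 85 for each divisor in increasing order:
18^1 ≡ 18
18^2 ≡ 69
18^4 ≡ 1
Hence ord(18) = 4.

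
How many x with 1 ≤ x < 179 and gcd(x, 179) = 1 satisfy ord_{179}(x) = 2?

φ(179) = 179 − 1 = 178 = 2 · 89.
(Z/179Z)^× is cyclic (|G| = 178); a cyclic group of order m has exactly φ(d) elements of each order d | m, and none otherwise.
2 | 178, and φ(2) = 2 − 1 = 1.

1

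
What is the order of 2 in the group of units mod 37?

36

The order of 2 must divide φ(37) = 37 − 1 = 36 = 2^2 · 3^2.
Divisors of 36: 1, 2, 3, 4, 6, 9, 12, 18, 36.
Check 2^d mod 37 for each divisor in increasing order:
2^1 ≡ 2 (mod 37)
2^2 ≡ 4 (mod 37)
2^3 ≡ 8 (mod 37)
2^4 ≡ 16 (mod 37)
2^6 ≡ 27 (mod 37)
2^9 ≡ 31 (mod 37)
2^12 ≡ 26 (mod 37)
2^18 ≡ 36 (mod 37)
2^36 ≡ 1 (mod 37) ✓
Hence ord(2) = 36.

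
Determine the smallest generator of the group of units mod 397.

5

φ(397) = 397 − 1 = 396 = 2^2 · 3^2 · 11.
Test candidates g = 2, 3, … against the prime factors q ∈ {2, 3, 11} of φ(397): g is a generator iff g^(396/q) ≢ 1 for every such q.
g = 2: 2^198 ≡ 396; 2^132 ≡ 1 — hits 1, so not a primitive root.
g = 3: 3^198 ≡ 1 — hits 1, so not a primitive root.
g = 4: 4^198 ≡ 1 — hits 1, so not a primitive root.
g = 5: 5^198 ≡ 396; 5^132 ≡ 362; 5^36 ≡ 290 — none is 1, so 5 is a primitive root.
So 5 is the smallest generator of (Z/397Z)^×.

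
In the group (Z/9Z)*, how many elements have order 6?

φ(9) = φ(3^2) = 3·(3−1) = 6 = 2 · 3.
(Z/9Z)^× is cyclic (|G| = 6); a cyclic group of order m has exactly φ(d) elements of each order d | m, and none otherwise.
6 = 2 · 3 divides 6, and φ(6) = 2.

2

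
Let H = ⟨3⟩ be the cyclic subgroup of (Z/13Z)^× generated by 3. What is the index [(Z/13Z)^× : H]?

Since 3 ∈ (Z/13Z)^×, its order divides φ(13) = 13 − 1 = 12 = 2^2 · 3.
Divisors of 12: 1, 2, 3, 4, 6, 12.
Evaluate successive powers at the divisors of 12:
3^1 ≡ 3
3^2 ≡ 9
3^3 ≡ 1
So ord_13(3) = 3, hence |⟨3⟩| = 3.
Index = |(Z/13Z)^×| / |⟨3⟩| = 12 / 3 = 4.

4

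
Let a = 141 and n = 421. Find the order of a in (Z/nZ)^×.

The order of 141 must divide φ(421) = 421 − 1 = 420 = 2^2 · 3 · 5 · 7.
Divisors of 420: 1, 2, 3, 4, 5, 6, 7, 10, 12, 14, 15, 20, 21, 28, 30, 35, 42, 60, 70, 84, 105, 140, 210, 420.
Check 141^d mod 421 for each divisor in increasing order:
141^1 ≡ 141
141^2 ≡ 94
141^3 ≡ 203
141^4 ≡ 416
141^5 ≡ 137
141^6 ≡ 372
141^7 ≡ 248
141^10 ≡ 245
141^12 ≡ 296
141^14 ≡ 38
141^15 ≡ 306
141^20 ≡ 243
141^21 ≡ 162
141^28 ≡ 181
141^30 ≡ 174
141^35 ≡ 262
141^42 ≡ 142
141^60 ≡ 385
141^70 ≡ 21
141^84 ≡ 377
141^105 ≡ 29
141^140 ≡ 20
141^210 ≡ 420
141^420 ≡ 1
The smallest such exponent is 420, so the order of 141 is 420.

420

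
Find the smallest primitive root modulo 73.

5

φ(73) = 73 − 1 = 72 = 2^3 · 3^2.
Test candidates g = 2, 3, … against the prime factors q ∈ {2, 3} of φ(73): g is a generator iff g^(72/q) ≢ 1 for every such q.
g = 2: 2^36 ≡ 1 — hits 1, so not a primitive root.
g = 3: 3^36 ≡ 1 — hits 1, so not a primitive root.
g = 4: 4^36 ≡ 1 — hits 1, so not a primitive root.
g = 5: 5^36 ≡ 72; 5^24 ≡ 8 — none is 1, so 5 is a primitive root.
The smallest primitive root modulo 73 is 5.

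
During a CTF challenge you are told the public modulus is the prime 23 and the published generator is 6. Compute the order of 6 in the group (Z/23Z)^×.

11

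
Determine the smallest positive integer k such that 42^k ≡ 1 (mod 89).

44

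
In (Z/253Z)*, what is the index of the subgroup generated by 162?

The order of 162 must divide φ(253) = φ(11·23) = (11−1)·(23−1) = 10·22 = 220 = 2^2 · 5 · 11.
Divisors of 220: 1, 2, 4, 5, 10, 11, 20, 22, 44, 55, 110, 220.
Check 162^d mod 253 for each divisor in increasing order:
162^1 ≡ 162 (mod 253)
162^2 ≡ 185 (mod 253)
162^4 ≡ 70 (mod 253)
162^5 ≡ 208 (mod 253)
162^10 ≡ 1 (mod 253) ✓
The order of 162 is 10, so the subgroup it generates has 10 elements.
[(Z/253Z)^× : ⟨162⟩] = 220/10 = 22.

22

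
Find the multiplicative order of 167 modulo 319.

70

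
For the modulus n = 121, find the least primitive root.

2

φ(121) = φ(11^2) = 11·(11−1) = 110 = 2 · 5 · 11.
Test candidates g = 2, 3, … against the prime factors q ∈ {2, 5, 11} of φ(121): g is a generator iff g^(110/q) ≢ 1 for every such q.
g = 2: 2^55 ≡ 120; 2^22 ≡ 81; 2^10 ≡ 56 — none is 1, so 2 is a primitive root.
So 2 is the smallest generator of (Z/121Z)^×.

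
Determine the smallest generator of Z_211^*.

2

φ(211) = 211 − 1 = 210 = 2 · 3 · 5 · 7.
Test candidates g = 2, 3, … against the prime factors q ∈ {2, 3, 5, 7} of φ(211): g is a generator iff g^(210/q) ≢ 1 for every such q.
g = 2: 2^105 ≡ 210; 2^70 ≡ 196; 2^42 ≡ 107; 2^30 ≡ 171 — none is 1, so 2 is a primitive root.
Hence the least primitive root of 211 is 2.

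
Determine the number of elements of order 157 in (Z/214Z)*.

0

φ(214) = φ(2)·φ(107) = 1·106 = 106 = 2 · 53.
Since (Z/214Z)^× is cyclic of order 106, the number of elements of order d is φ(d) when d | 106 and 0 otherwise.
Here 106 is not a multiple of 157, so there are no elements of order 157.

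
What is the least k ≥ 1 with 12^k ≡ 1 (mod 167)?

ord(12) | φ(167) = 167 − 1 = 166 = 2 · 83.
Divisors of 166: 1, 2, 83, 166.
Compute 12^d (mod 167) for the divisors d until we hit 1:
12^1 ≡ 12 (mod 167)
12^2 ≡ 144 (mod 167)
12^83 ≡ 1 (mod 167) ✓
So ord_167(12) = 83.

83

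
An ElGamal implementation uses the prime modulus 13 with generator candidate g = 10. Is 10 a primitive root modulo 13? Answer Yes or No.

φ(13) = 13 − 1 = 12 = 2^2 · 3.
It suffices to check that the order of 10 is not a proper divisor of 12: compute 10^(12/q) for q ∈ {2, 3}.
10^6 ≡ 1 (mod 13)  [q = 2: ≡ 1 ✗]
10^4 ≡ 3 (mod 13)  [q = 3: ≢ 1 ✓]
10^6 ≡ 1 shows ord(10) | 6, strictly less than φ(13); not a primitive root.

No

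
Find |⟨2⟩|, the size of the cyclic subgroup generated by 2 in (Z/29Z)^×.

28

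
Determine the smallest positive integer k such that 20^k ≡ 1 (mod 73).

72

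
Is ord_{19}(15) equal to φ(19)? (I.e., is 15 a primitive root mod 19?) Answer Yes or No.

Yes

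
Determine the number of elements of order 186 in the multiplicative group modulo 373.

60

φ(373) = 373 − 1 = 372 = 2^2 · 3 · 31.
Since (Z/373Z)^× is cyclic of order 372, the number of elements of order d is φ(d) when d | 372 and 0 otherwise.
186 = 2 · 3 · 31 divides 372, and φ(186) = 60.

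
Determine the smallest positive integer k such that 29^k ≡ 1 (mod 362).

Since 29 ∈ (Z/362Z)^×, its order divides φ(362) = φ(2)·φ(181) = 1·180 = 180 = 2^2 · 3^2 · 5.
Divisors of 180: 1, 2, 3, 4, 5, 6, 9, 10, 12, 15, 18, 20, 30, 36, 45, 60, 90, 180.
Compute 29^d (mod 362) for the divisors d until we hit 1:
29^1 ≡ 29
29^2 ≡ 117
29^3 ≡ 135
29^4 ≡ 295
29^5 ≡ 229
29^6 ≡ 125
29^9 ≡ 223
29^10 ≡ 313
29^12 ≡ 59
29^15 ≡ 1
Hence ord(29) = 15.

15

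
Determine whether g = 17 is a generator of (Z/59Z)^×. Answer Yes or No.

φ(59) = 59 − 1 = 58 = 2 · 29.
It suffices to check that the order of 17 is not a proper divisor of 58: compute 17^(58/q) for q ∈ {2, 29}.
17^29 ≡ 1 (mod 59)  [q = 2: ≡ 1 ✗]
17^2 ≡ 53 (mod 59)  [q = 29: ≢ 1 ✓]
17^29 ≡ 1 shows ord(17) | 29, strictly less than φ(59); not a primitive root.

No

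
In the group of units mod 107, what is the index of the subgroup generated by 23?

2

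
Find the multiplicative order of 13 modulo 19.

18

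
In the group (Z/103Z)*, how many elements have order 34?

φ(103) = 103 − 1 = 102 = 2 · 3 · 17.
In a cyclic group of order 102, there are φ(d) elements of order d for each divisor d of 102, and zero for non-divisors.
34 = 2 · 17 divides 102, and φ(34) = 16.

16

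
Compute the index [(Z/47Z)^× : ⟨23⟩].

1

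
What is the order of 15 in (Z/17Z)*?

8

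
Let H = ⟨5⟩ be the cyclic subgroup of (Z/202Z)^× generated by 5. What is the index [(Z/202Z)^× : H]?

4

The order of 5 must divide φ(202) = φ(2)·φ(101) = 1·100 = 100 = 2^2 · 5^2.
Divisors of 100: 1, 2, 4, 5, 10, 20, 25, 50, 100.
Check 5^d mod 202 for each divisor in increasing order:
5^1 ≡ 5 (mod 202)
5^2 ≡ 25 (mod 202)
5^4 ≡ 19 (mod 202)
5^5 ≡ 95 (mod 202)
5^10 ≡ 137 (mod 202)
5^20 ≡ 185 (mod 202)
5^25 ≡ 1 (mod 202) ✓
So ord_202(5) = 25, hence |⟨5⟩| = 25.
[(Z/202Z)^× : ⟨5⟩] = 100/25 = 4.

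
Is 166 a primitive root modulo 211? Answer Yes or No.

Yes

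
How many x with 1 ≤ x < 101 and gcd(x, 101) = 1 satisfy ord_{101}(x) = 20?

φ(101) = 101 − 1 = 100 = 2^2 · 5^2.
In a cyclic group of order 100, there are φ(d) elements of order d for each divisor d of 100, and zero for non-divisors.
20 = 2^2 · 5 divides 100, and φ(20) = 8.

8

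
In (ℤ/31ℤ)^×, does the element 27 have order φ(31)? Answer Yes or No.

φ(31) = 31 − 1 = 30 = 2 · 3 · 5.
Test 27^(30/q) mod 31 for each prime factor q of 30:
27^15 ≡ 30 (mod 31)  [q = 2: ≢ 1 ✓]
27^10 ≡ 1 (mod 31)  [q = 3: ≡ 1 ✗]
27^6 ≡ 4 (mod 31)  [q = 5: ≢ 1 ✓]
27^10 ≡ 1 shows ord(27) | 10, strictly less than φ(31); not a primitive root.

No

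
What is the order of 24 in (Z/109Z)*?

108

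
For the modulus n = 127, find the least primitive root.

3

φ(127) = 127 − 1 = 126 = 2 · 3^2 · 7.
Test candidates g = 2, 3, … against the prime factors q ∈ {2, 3, 7} of φ(127): g is a generator iff g^(126/q) ≢ 1 for every such q.
g = 2: 2^63 ≡ 1 — hits 1, so not a primitive root.
g = 3: 3^63 ≡ 126; 3^42 ≡ 107; 3^18 ≡ 4 — none is 1, so 3 is a primitive root.
The smallest primitive root modulo 127 is 3.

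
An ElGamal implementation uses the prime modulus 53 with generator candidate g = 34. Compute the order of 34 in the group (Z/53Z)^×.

Since 34 ∈ (Z/53Z)^×, its order divides φ(53) = 53 − 1 = 52 = 2^2 · 13.
Divisors of 52: 1, 2, 4, 13, 26, 52.
Test each divisor d:
34^1 ≡ 34 (mod 53)
34^2 ≡ 43 (mod 53)
34^4 ≡ 47 (mod 53)
34^13 ≡ 23 (mod 53)
34^26 ≡ 52 (mod 53)
34^52 ≡ 1 (mod 53) ✓
The smallest such exponent is 52, so the order of 34 is 52.

52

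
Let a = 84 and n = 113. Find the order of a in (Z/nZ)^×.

112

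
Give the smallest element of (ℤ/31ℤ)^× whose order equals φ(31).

3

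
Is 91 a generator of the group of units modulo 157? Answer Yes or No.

Yes

φ(157) = 157 − 1 = 156 = 2^2 · 3 · 13.
Test 91^(156/q) mod 157 for each prime factor q of 156:
91^78 ≡ 156 (mod 157)  [q = 2: ≢ 1 ✓]
91^52 ≡ 144 (mod 157)  [q = 3: ≢ 1 ✓]
91^12 ≡ 153 (mod 157)  [q = 13: ≢ 1 ✓]
None equal 1, so ord_157(91) = 156: 91 is a primitive root.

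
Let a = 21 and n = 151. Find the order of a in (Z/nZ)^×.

75

ord(21) | φ(151) = 151 − 1 = 150 = 2 · 3 · 5^2.
Divisors of 150: 1, 2, 3, 5, 6, 10, 15, 25, 30, 50, 75, 150.
Check 21^d mod 151 for each divisor in increasing order:
21^1 ≡ 21 (mod 151)
21^2 ≡ 139 (mod 151)
21^3 ≡ 50 (mod 151)
21^5 ≡ 4 (mod 151)
21^6 ≡ 84 (mod 151)
21^10 ≡ 16 (mod 151)
21^15 ≡ 64 (mod 151)
21^25 ≡ 118 (mod 151)
21^30 ≡ 19 (mod 151)
21^50 ≡ 32 (mod 151)
21^75 ≡ 1 (mod 151) ✓
Therefore the multiplicative order of 21 modulo 151 is 75.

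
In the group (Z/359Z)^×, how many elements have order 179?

178

φ(359) = 359 − 1 = 358 = 2 · 179.
Since (Z/359Z)^× is cyclic of order 358, the number of elements of order d is φ(d) when d | 358 and 0 otherwise.
179 | 358, and φ(179) = 179 − 1 = 178.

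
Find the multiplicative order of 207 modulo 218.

The order of 207 must divide φ(218) = φ(2)·φ(109) = 1·108 = 108 = 2^2 · 3^3.
Divisors of 108: 1, 2, 3, 4, 6, 9, 12, 18, 27, 36, 54, 108.
Test each divisor d:
207^1 ≡ 207 (mod 218)
207^2 ≡ 121 (mod 218)
207^3 ≡ 195 (mod 218)
207^4 ≡ 35 (mod 218)
207^6 ≡ 93 (mod 218)
207^9 ≡ 41 (mod 218)
207^12 ≡ 147 (mod 218)
207^18 ≡ 155 (mod 218)
207^27 ≡ 33 (mod 218)
207^36 ≡ 45 (mod 218)
207^54 ≡ 217 (mod 218)
207^108 ≡ 1 (mod 218) ✓
Therefore the multiplicative order of 207 modulo 218 is 108.

108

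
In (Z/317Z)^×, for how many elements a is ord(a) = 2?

1

φ(317) = 317 − 1 = 316 = 2^2 · 79.
Since (Z/317Z)^× is cyclic of order 316, the number of elements of order d is φ(d) when d | 316 and 0 otherwise.
2 | 316, and φ(2) = 2 − 1 = 1.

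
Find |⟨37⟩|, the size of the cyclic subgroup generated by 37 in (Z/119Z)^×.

48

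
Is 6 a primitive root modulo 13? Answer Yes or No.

Yes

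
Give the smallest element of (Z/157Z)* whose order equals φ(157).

φ(157) = 157 − 1 = 156 = 2^2 · 3 · 13.
Test candidates g = 2, 3, … against the prime factors q ∈ {2, 3, 13} of φ(157): g is a generator iff g^(156/q) ≢ 1 for every such q.
g = 2: 2^78 ≡ 156; 2^52 ≡ 1 — hits 1, so not a primitive root.
g = 3: 3^78 ≡ 1 — hits 1, so not a primitive root.
g = 4: 4^78 ≡ 1 — hits 1, so not a primitive root.
g = 5: 5^78 ≡ 156; 5^52 ≡ 12; 5^12 ≡ 130 — none is 1, so 5 is a primitive root.
The smallest primitive root modulo 157 is 5.

5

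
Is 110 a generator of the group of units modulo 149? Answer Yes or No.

φ(149) = 149 − 1 = 148 = 2^2 · 37.
110 is a primitive root mod 149 iff 110^(φ(149)/q) ≢ 1 for every prime q | φ(149), i.e. q ∈ {2, 37}.
110^74 ≡ 1 (mod 149)  [q = 2: ≡ 1 ✗]
110^4 ≡ 67 (mod 149)  [q = 37: ≢ 1 ✓]
The check at q = 2 fails, so 110 generates a proper subgroup.

No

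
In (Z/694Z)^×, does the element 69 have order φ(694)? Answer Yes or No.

Yes

φ(694) = φ(2)·φ(347) = 1·346 = 346 = 2 · 173.
An element g generates (Z/694Z)^× iff g^(346/q) ≢ 1 (mod 694) for each prime q ∈ {2, 173}.
69^173 ≡ 693 (mod 694)  [q = 2: ≢ 1 ✓]
69^2 ≡ 597 (mod 694)  [q = 173: ≢ 1 ✓]
All checks pass, so 69 has order 346 and is a primitive root modulo 694.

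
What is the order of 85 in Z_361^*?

171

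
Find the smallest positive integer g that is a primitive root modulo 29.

2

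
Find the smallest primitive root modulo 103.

5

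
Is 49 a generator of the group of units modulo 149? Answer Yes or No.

φ(149) = 149 − 1 = 148 = 2^2 · 37.
49 is a primitive root mod 149 iff 49^(φ(149)/q) ≢ 1 for every prime q | φ(149), i.e. q ∈ {2, 37}.
49^74 ≡ 1 (mod 149)  [q = 2: ≡ 1 ✗]
49^4 ≡ 140 (mod 149)  [q = 37: ≢ 1 ✓]
Since 49^74 ≡ 1, the order of 49 divides 74 < 148, so 49 is not a primitive root.

No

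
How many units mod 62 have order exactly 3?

2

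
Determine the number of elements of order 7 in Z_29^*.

φ(29) = 29 − 1 = 28 = 2^2 · 7.
(Z/29Z)^× is cyclic (|G| = 28); a cyclic group of order m has exactly φ(d) elements of each order d | m, and none otherwise.
7 | 28, and φ(7) = 7 − 1 = 6.

6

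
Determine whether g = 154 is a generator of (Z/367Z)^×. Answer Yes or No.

φ(367) = 367 − 1 = 366 = 2 · 3 · 61.
It suffices to check that the order of 154 is not a proper divisor of 366: compute 154^(366/q) for q ∈ {2, 3, 61}.
154^183 ≡ 366 (mod 367)  [q = 2: ≢ 1 ✓]
154^122 ≡ 83 (mod 367)  [q = 3: ≢ 1 ✓]
154^6 ≡ 87 (mod 367)  [q = 61: ≢ 1 ✓]
None equal 1, so ord_367(154) = 366: 154 is a primitive root.

Yes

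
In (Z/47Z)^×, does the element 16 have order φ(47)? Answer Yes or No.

φ(47) = 47 − 1 = 46 = 2 · 23.
An element g generates (Z/47Z)^× iff g^(46/q) ≢ 1 (mod 47) for each prime q ∈ {2, 23}.
16^23 ≡ 1 (mod 47)  [q = 2: ≡ 1 ✗]
16^2 ≡ 21 (mod 47)  [q = 23: ≢ 1 ✓]
16^23 ≡ 1 shows ord(16) | 23, strictly less than φ(47); not a primitive root.

No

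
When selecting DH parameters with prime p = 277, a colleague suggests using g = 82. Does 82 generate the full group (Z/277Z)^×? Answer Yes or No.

No

φ(277) = 277 − 1 = 276 = 2^2 · 3 · 23.
An element g generates (Z/277Z)^× iff g^(276/q) ≢ 1 (mod 277) for each prime q ∈ {2, 3, 23}.
82^138 ≡ 276 (mod 277)  [q = 2: ≢ 1 ✓]
82^92 ≡ 1 (mod 277)  [q = 3: ≡ 1 ✗]
82^12 ≡ 52 (mod 277)  [q = 23: ≢ 1 ✓]
Since 82^92 ≡ 1, the order of 82 divides 92 < 276, so 82 is not a primitive root.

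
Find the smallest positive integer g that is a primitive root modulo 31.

3

φ(31) = 31 − 1 = 30 = 2 · 3 · 5.
Test candidates g = 2, 3, … against the prime factors q ∈ {2, 3, 5} of φ(31): g is a generator iff g^(30/q) ≢ 1 for every such q.
g = 2: 2^15 ≡ 1 — hits 1, so not a primitive root.
g = 3: 3^15 ≡ 30; 3^10 ≡ 25; 3^6 ≡ 16 — none is 1, so 3 is a primitive root.
Hence the least primitive root of 31 is 3.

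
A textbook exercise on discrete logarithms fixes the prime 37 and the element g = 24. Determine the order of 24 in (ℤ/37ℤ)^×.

36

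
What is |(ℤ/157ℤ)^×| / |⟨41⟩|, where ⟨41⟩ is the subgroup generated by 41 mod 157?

The order of 41 must divide φ(157) = 157 − 1 = 156 = 2^2 · 3 · 13.
Divisors of 156: 1, 2, 3, 4, 6, 12, 13, 26, 39, 52, 78, 156.
Evaluate successive powers at the divisors of 156:
41^1 ≡ 41
41^2 ≡ 111
41^3 ≡ 155
41^4 ≡ 75
41^6 ≡ 4
41^12 ≡ 16
41^13 ≡ 28
41^26 ≡ 156
41^39 ≡ 129
41^52 ≡ 1
So ord_157(41) = 52, hence |⟨41⟩| = 52.
[(Z/157Z)^× : ⟨41⟩] = 156/52 = 3.

3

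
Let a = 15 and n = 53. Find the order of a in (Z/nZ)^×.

ord(15) | φ(53) = 53 − 1 = 52 = 2^2 · 13.
Divisors of 52: 1, 2, 4, 13, 26, 52.
Check 15^d mod 53 for each divisor in increasing order:
15^1 ≡ 15
15^2 ≡ 13
15^4 ≡ 10
15^13 ≡ 1
Therefore the multiplicative order of 15 modulo 53 is 13.

13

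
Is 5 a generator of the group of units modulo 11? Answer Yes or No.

φ(11) = 11 − 1 = 10 = 2 · 5.
Test 5^(10/q) mod 11 for each prime factor q of 10:
5^5 ≡ 1 (mod 11)  [q = 2: ≡ 1 ✗]
5^2 ≡ 3 (mod 11)  [q = 5: ≢ 1 ✓]
Since 5^5 ≡ 1, the order of 5 divides 5 < 10, so 5 is not a primitive root.

No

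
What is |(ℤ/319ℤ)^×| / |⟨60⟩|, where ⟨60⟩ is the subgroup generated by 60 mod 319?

By Lagrange's theorem, ord_319(60) divides φ(319) = φ(11·29) = (11−1)·(29−1) = 10·28 = 280 = 2^3 · 5 · 7.
Divisors of 280: 1, 2, 4, 5, 7, 8, 10, 14, 20, 28, 35, 40, 56, 70, 140, 280.
Evaluate successive powers at the divisors of 280:
60^1 ≡ 60 (mod 319)
60^2 ≡ 91 (mod 319)
60^4 ≡ 306 (mod 319)
60^5 ≡ 177 (mod 319)
60^7 ≡ 157 (mod 319)
60^8 ≡ 169 (mod 319)
60^10 ≡ 67 (mod 319)
60^14 ≡ 86 (mod 319)
60^20 ≡ 23 (mod 319)
60^28 ≡ 59 (mod 319)
60^35 ≡ 12 (mod 319)
60^40 ≡ 210 (mod 319)
60^56 ≡ 291 (mod 319)
60^70 ≡ 144 (mod 319)
60^140 ≡ 1 (mod 319) ✓
The order of 60 is 140, so the subgroup it generates has 140 elements.
The index is φ(319) / ord(60) = 280 / 140 = 2.

2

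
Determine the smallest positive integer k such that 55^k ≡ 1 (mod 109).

The order of 55 must divide φ(109) = 109 − 1 = 108 = 2^2 · 3^3.
Divisors of 108: 1, 2, 3, 4, 6, 9, 12, 18, 27, 36, 54, 108.
Evaluate successive powers at the divisors of 108:
55^1 ≡ 55 (mod 109)
55^2 ≡ 82 (mod 109)
55^3 ≡ 41 (mod 109)
55^4 ≡ 75 (mod 109)
55^6 ≡ 46 (mod 109)
55^9 ≡ 33 (mod 109)
55^12 ≡ 45 (mod 109)
55^18 ≡ 108 (mod 109)
55^27 ≡ 76 (mod 109)
55^36 ≡ 1 (mod 109) ✓
So ord_109(55) = 36.

36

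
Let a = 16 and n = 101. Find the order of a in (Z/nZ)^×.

25

By Lagrange's theorem, ord_101(16) divides φ(101) = 101 − 1 = 100 = 2^2 · 5^2.
Divisors of 100: 1, 2, 4, 5, 10, 20, 25, 50, 100.
Compute 16^d (mod 101) for the divisors d until we hit 1:
16^1 ≡ 16
16^2 ≡ 54
16^4 ≡ 88
16^5 ≡ 95
16^10 ≡ 36
16^20 ≡ 84
16^25 ≡ 1
Therefore the multiplicative order of 16 modulo 101 is 25.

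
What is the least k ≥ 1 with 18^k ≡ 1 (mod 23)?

The order of 18 must divide φ(23) = 23 − 1 = 22 = 2 · 11.
Divisors of 22: 1, 2, 11, 22.
Check 18^d mod 23 for each divisor in increasing order:
18^1 ≡ 18 (mod 23)
18^2 ≡ 2 (mod 23)
18^11 ≡ 1 (mod 23) ✓
So ord_23(18) = 11.

11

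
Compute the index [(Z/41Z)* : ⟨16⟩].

8

Since 16 ∈ (Z/41Z)^×, its order divides φ(41) = 41 − 1 = 40 = 2^3 · 5.
Divisors of 40: 1, 2, 4, 5, 8, 10, 20, 40.
Check 16^d mod 41 for each divisor in increasing order:
16^1 ≡ 16 (mod 41)
16^2 ≡ 10 (mod 41)
16^4 ≡ 18 (mod 41)
16^5 ≡ 1 (mod 41) ✓
Thus |⟨16⟩| = ord(16) = 5.
Index = |(Z/41Z)^×| / |⟨16⟩| = 40 / 5 = 8.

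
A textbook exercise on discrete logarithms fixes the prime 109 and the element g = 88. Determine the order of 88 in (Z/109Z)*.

54

Since 88 ∈ (Z/109Z)^×, its order divides φ(109) = 109 − 1 = 108 = 2^2 · 3^3.
Divisors of 108: 1, 2, 3, 4, 6, 9, 12, 18, 27, 36, 54, 108.
Test each divisor d:
88^1 ≡ 88 (mod 109)
88^2 ≡ 5 (mod 109)
88^3 ≡ 4 (mod 109)
88^4 ≡ 25 (mod 109)
88^6 ≡ 16 (mod 109)
88^9 ≡ 64 (mod 109)
88^12 ≡ 38 (mod 109)
88^18 ≡ 63 (mod 109)
88^27 ≡ 108 (mod 109)
88^36 ≡ 45 (mod 109)
88^54 ≡ 1 (mod 109) ✓
Therefore the multiplicative order of 88 modulo 109 is 54.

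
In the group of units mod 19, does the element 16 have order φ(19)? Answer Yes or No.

No

φ(19) = 19 − 1 = 18 = 2 · 3^2.
Test 16^(18/q) mod 19 for each prime factor q of 18:
16^9 ≡ 1 (mod 19)  [q = 2: ≡ 1 ✗]
16^6 ≡ 7 (mod 19)  [q = 3: ≢ 1 ✓]
Since 16^9 ≡ 1, the order of 16 divides 9 < 18, so 16 is not a primitive root.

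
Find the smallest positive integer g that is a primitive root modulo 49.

3

φ(49) = φ(7^2) = 7·(7−1) = 42 = 2 · 3 · 7.
Test candidates g = 2, 3, … against the prime factors q ∈ {2, 3, 7} of φ(49): g is a generator iff g^(42/q) ≢ 1 for every such q.
g = 2: 2^21 ≡ 1 — hits 1, so not a primitive root.
g = 3: 3^21 ≡ 48; 3^14 ≡ 30; 3^6 ≡ 43 — none is 1, so 3 is a primitive root.
Hence the least primitive root of 49 is 3.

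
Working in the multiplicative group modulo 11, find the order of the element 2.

The order of 2 must divide φ(11) = 11 − 1 = 10 = 2 · 5.
Divisors of 10: 1, 2, 5, 10.
Compute 2^d (mod 11) for the divisors d until we hit 1:
2^1 ≡ 2
2^2 ≡ 4
2^5 ≡ 10
2^10 ≡ 1
So ord_11(2) = 10.

10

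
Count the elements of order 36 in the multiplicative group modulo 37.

12

φ(37) = 37 − 1 = 36 = 2^2 · 3^2.
Since (Z/37Z)^× is cyclic of order 36, the number of elements of order d is φ(d) when d | 36 and 0 otherwise.
36 = 2^2 · 3^2 divides 36, and φ(36) = 12.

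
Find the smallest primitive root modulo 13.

2

φ(13) = 13 − 1 = 12 = 2^2 · 3.
g is a primitive root iff g^(12/q) ≢ 1 (mod 13) for each prime q ∈ {2, 3}.
g = 2: 2^6 ≡ 12; 2^4 ≡ 3 — none is 1, so 2 is a primitive root.
So 2 is the smallest generator of (Z/13Z)^×.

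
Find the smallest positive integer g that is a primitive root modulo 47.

5

φ(47) = 47 − 1 = 46 = 2 · 23.
Test candidates g = 2, 3, … against the prime factors q ∈ {2, 23} of φ(47): g is a generator iff g^(46/q) ≢ 1 for every such q.
g = 2: 2^23 ≡ 1 — hits 1, so not a primitive root.
g = 3: 3^23 ≡ 1 — hits 1, so not a primitive root.
g = 4: 4^23 ≡ 1 — hits 1, so not a primitive root.
g = 5: 5^23 ≡ 46; 5^2 ≡ 25 — none is 1, so 5 is a primitive root.
Hence the least primitive root of 47 is 5.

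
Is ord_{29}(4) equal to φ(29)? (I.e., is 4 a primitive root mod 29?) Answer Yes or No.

φ(29) = 29 − 1 = 28 = 2^2 · 7.
Test 4^(28/q) mod 29 for each prime factor q of 28:
4^14 ≡ 1 (mod 29)  [q = 2: ≡ 1 ✗]
4^4 ≡ 24 (mod 29)  [q = 7: ≢ 1 ✓]
The check at q = 2 fails, so 4 generates a proper subgroup.

No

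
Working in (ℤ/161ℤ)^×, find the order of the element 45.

6

By Lagrange's theorem, ord_161(45) divides φ(161) = φ(7·23) = (7−1)·(23−1) = 6·22 = 132 = 2^2 · 3 · 11.
Divisors of 132: 1, 2, 3, 4, 6, 11, 12, 22, 33, 44, 66, 132.
Compute 45^d (mod 161) for the divisors d until we hit 1:
45^1 ≡ 45 (mod 161)
45^2 ≡ 93 (mod 161)
45^3 ≡ 160 (mod 161)
45^4 ≡ 116 (mod 161)
45^6 ≡ 1 (mod 161) ✓
Therefore the multiplicative order of 45 modulo 161 is 6.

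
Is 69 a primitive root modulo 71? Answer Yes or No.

Yes

φ(71) = 71 − 1 = 70 = 2 · 5 · 7.
An element g generates (Z/71Z)^× iff g^(70/q) ≢ 1 (mod 71) for each prime q ∈ {2, 5, 7}.
69^35 ≡ 70 (mod 71)  [q = 2: ≢ 1 ✓]
69^14 ≡ 54 (mod 71)  [q = 5: ≢ 1 ✓]
69^10 ≡ 30 (mod 71)  [q = 7: ≢ 1 ✓]
Every test exponent gives a nontrivial residue, hence 69 generates the full group.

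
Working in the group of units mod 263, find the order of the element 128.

131

ord(128) | φ(263) = 263 − 1 = 262 = 2 · 131.
Divisors of 262: 1, 2, 131, 262.
Check 128^d mod 263 for each divisor in increasing order:
128^1 ≡ 128 (mod 263)
128^2 ≡ 78 (mod 263)
128^131 ≡ 1 (mod 263) ✓
The smallest such exponent is 131, so the order of 128 is 131.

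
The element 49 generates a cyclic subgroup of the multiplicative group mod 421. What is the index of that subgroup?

12

By Lagrange's theorem, ord_421(49) divides φ(421) = 421 − 1 = 420 = 2^2 · 3 · 5 · 7.
Divisors of 420: 1, 2, 3, 4, 5, 6, 7, 10, 12, 14, 15, 20, 21, 28, 30, 35, 42, 60, 70, 84, 105, 140, 210, 420.
Test each divisor d:
49^1 ≡ 49
49^2 ≡ 296
49^3 ≡ 190
49^4 ≡ 48
49^5 ≡ 247
49^6 ≡ 315
49^7 ≡ 279
49^10 ≡ 385
49^12 ≡ 290
49^14 ≡ 377
49^15 ≡ 370
49^20 ≡ 33
49^21 ≡ 354
49^28 ≡ 252
49^30 ≡ 75
49^35 ≡ 1
Thus |⟨49⟩| = ord(49) = 35.
[(Z/421Z)^× : ⟨49⟩] = 420/35 = 12.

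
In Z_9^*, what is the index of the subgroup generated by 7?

ord(7) | φ(9) = φ(3^2) = 3·(3−1) = 6 = 2 · 3.
Divisors of 6: 1, 2, 3, 6.
Check 7^d mod 9 for each divisor in increasing order:
7^1 ≡ 7 (mod 9)
7^2 ≡ 4 (mod 9)
7^3 ≡ 1 (mod 9) ✓
So ord_9(7) = 3, hence |⟨7⟩| = 3.
[(Z/9Z)^× : ⟨7⟩] = 6/3 = 2.

2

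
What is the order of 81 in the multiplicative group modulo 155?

Since 81 ∈ (Z/155Z)^×, its order divides φ(155) = φ(5·31) = (5−1)·(31−1) = 4·30 = 120 = 2^3 · 3 · 5.
Divisors of 120: 1, 2, 3, 4, 5, 6, 8, 10, 12, 15, 20, 24, 30, 40, 60, 120.
Check 81^d mod 155 for each divisor in increasing order:
81^1 ≡ 81
81^2 ≡ 51
81^3 ≡ 101
81^4 ≡ 121
81^5 ≡ 36
81^6 ≡ 126
81^8 ≡ 71
81^10 ≡ 56
81^12 ≡ 66
81^15 ≡ 1
Therefore the multiplicative order of 81 modulo 155 is 15.

15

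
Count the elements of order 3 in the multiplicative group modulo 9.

φ(9) = φ(3^2) = 3·(3−1) = 6 = 2 · 3.
In a cyclic group of order 6, there are φ(d) elements of order d for each divisor d of 6, and zero for non-divisors.
3 | 6, and φ(3) = 3 − 1 = 2.

2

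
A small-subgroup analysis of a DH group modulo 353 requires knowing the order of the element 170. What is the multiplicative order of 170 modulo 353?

The order of 170 must divide φ(353) = 353 − 1 = 352 = 2^5 · 11.
Divisors of 352: 1, 2, 4, 8, 11, 16, 22, 32, 44, 88, 176, 352.
Check 170^d mod 353 for each divisor in increasing order:
170^1 ≡ 170 (mod 353)
170^2 ≡ 307 (mod 353)
170^4 ≡ 351 (mod 353)
170^8 ≡ 4 (mod 353)
170^11 ≡ 137 (mod 353)
170^16 ≡ 16 (mod 353)
170^22 ≡ 60 (mod 353)
170^32 ≡ 256 (mod 353)
170^44 ≡ 70 (mod 353)
170^88 ≡ 311 (mod 353)
170^176 ≡ 352 (mod 353)
170^352 ≡ 1 (mod 353) ✓
Therefore the multiplicative order of 170 modulo 353 is 352.

352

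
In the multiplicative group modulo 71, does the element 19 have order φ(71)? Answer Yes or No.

No

φ(71) = 71 − 1 = 70 = 2 · 5 · 7.
19 is a primitive root mod 71 iff 19^(φ(71)/q) ≢ 1 for every prime q | φ(71), i.e. q ∈ {2, 5, 7}.
19^35 ≡ 1 (mod 71)  [q = 2: ≡ 1 ✗]
19^14 ≡ 54 (mod 71)  [q = 5: ≢ 1 ✓]
19^10 ≡ 37 (mod 71)  [q = 7: ≢ 1 ✓]
The check at q = 2 fails, so 19 generates a proper subgroup.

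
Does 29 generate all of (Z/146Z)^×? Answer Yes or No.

Yes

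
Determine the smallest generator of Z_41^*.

6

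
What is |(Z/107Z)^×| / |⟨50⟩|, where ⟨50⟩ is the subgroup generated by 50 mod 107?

1

By Lagrange's theorem, ord_107(50) divides φ(107) = 107 − 1 = 106 = 2 · 53.
Divisors of 106: 1, 2, 53, 106.
Compute 50^d (mod 107) for the divisors d until we hit 1:
50^1 ≡ 50
50^2 ≡ 39
50^53 ≡ 106
50^106 ≡ 1
Thus |⟨50⟩| = ord(50) = 106.
The index is φ(107) / ord(50) = 106 / 106 = 1.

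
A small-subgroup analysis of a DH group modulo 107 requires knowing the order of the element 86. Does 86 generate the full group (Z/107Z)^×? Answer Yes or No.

No

φ(107) = 107 − 1 = 106 = 2 · 53.
An element g generates (Z/107Z)^× iff g^(106/q) ≢ 1 (mod 107) for each prime q ∈ {2, 53}.
86^53 ≡ 1 (mod 107)  [q = 2: ≡ 1 ✗]
86^2 ≡ 13 (mod 107)  [q = 53: ≢ 1 ✓]
The check at q = 2 fails, so 86 generates a proper subgroup.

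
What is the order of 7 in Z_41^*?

ord(7) | φ(41) = 41 − 1 = 40 = 2^3 · 5.
Divisors of 40: 1, 2, 4, 5, 8, 10, 20, 40.
Compute 7^d (mod 41) for the divisors d until we hit 1:
7^1 ≡ 7 (mod 41)
7^2 ≡ 8 (mod 41)
7^4 ≡ 23 (mod 41)
7^5 ≡ 38 (mod 41)
7^8 ≡ 37 (mod 41)
7^10 ≡ 9 (mod 41)
7^20 ≡ 40 (mod 41)
7^40 ≡ 1 (mod 41) ✓
Therefore the multiplicative order of 7 modulo 41 is 40.

40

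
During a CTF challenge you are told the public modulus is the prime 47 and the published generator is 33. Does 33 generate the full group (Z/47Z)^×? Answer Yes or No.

Yes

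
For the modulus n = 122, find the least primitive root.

7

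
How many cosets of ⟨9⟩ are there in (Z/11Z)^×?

Since 9 ∈ (Z/11Z)^×, its order divides φ(11) = 11 − 1 = 10 = 2 · 5.
Divisors of 10: 1, 2, 5, 10.
Test each divisor d:
9^1 ≡ 9 (mod 11)
9^2 ≡ 4 (mod 11)
9^5 ≡ 1 (mod 11) ✓
So ord_11(9) = 5, hence |⟨9⟩| = 5.
[(Z/11Z)^× : ⟨9⟩] = 10/5 = 2.

2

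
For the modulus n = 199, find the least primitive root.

3

φ(199) = 199 − 1 = 198 = 2 · 3^2 · 11.
Test candidates g = 2, 3, … against the prime factors q ∈ {2, 3, 11} of φ(199): g is a generator iff g^(198/q) ≢ 1 for every such q.
g = 2: 2^99 ≡ 1 — hits 1, so not a primitive root.
g = 3: 3^99 ≡ 198; 3^66 ≡ 106; 3^18 ≡ 125 — none is 1, so 3 is a primitive root.
The smallest primitive root modulo 199 is 3.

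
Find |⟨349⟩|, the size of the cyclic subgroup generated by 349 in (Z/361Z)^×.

57

Since 349 ∈ (Z/361Z)^×, its order divides φ(361) = φ(19^2) = 19·(19−1) = 342 = 2 · 3^2 · 19.
Divisors of 342: 1, 2, 3, 6, 9, 18, 19, 38, 57, 114, 171, 342.
Check 349^d mod 361 for each divisor in increasing order:
349^1 ≡ 349 (mod 361)
349^2 ≡ 144 (mod 361)
349^3 ≡ 77 (mod 361)
349^6 ≡ 153 (mod 361)
349^9 ≡ 229 (mod 361)
349^18 ≡ 96 (mod 361)
349^19 ≡ 292 (mod 361)
349^38 ≡ 68 (mod 361)
349^57 ≡ 1 (mod 361) ✓
Therefore the multiplicative order of 349 modulo 361 is 57.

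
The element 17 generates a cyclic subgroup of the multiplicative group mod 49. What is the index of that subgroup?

1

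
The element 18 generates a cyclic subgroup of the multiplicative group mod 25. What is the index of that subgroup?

ord(18) | φ(25) = φ(5^2) = 5·(5−1) = 20 = 2^2 · 5.
Divisors of 20: 1, 2, 4, 5, 10, 20.
Check 18^d mod 25 for each divisor in increasing order:
18^1 ≡ 18 (mod 25)
18^2 ≡ 24 (mod 25)
18^4 ≡ 1 (mod 25) ✓
So ord_25(18) = 4, hence |⟨18⟩| = 4.
The index is φ(25) / ord(18) = 20 / 4 = 5.

5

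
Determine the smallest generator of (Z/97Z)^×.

φ(97) = 97 − 1 = 96 = 2^5 · 3.
Test candidates g = 2, 3, … against the prime factors q ∈ {2, 3} of φ(97): g is a generator iff g^(96/q) ≢ 1 for every such q.
g = 2: 2^48 ≡ 1 — hits 1, so not a primitive root.
g = 3: 3^48 ≡ 1 — hits 1, so not a primitive root.
g = 4: 4^48 ≡ 1 — hits 1, so not a primitive root.
g = 5: 5^48 ≡ 96; 5^32 ≡ 35 — none is 1, so 5 is a primitive root.
Hence the least primitive root of 97 is 5.

5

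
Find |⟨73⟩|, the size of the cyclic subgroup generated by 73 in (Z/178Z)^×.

By Lagrange's theorem, ord_178(73) divides φ(178) = φ(2)·φ(89) = 1·88 = 88 = 2^3 · 11.
Divisors of 88: 1, 2, 4, 8, 11, 22, 44, 88.
Compute 73^d (mod 178) for the divisors d until we hit 1:
73^1 ≡ 73
73^2 ≡ 167
73^4 ≡ 121
73^8 ≡ 45
73^11 ≡ 177
73^22 ≡ 1
The smallest such exponent is 22, so the order of 73 is 22.

22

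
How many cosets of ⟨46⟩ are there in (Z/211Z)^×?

2

The order of 46 must divide φ(211) = 211 − 1 = 210 = 2 · 3 · 5 · 7.
Divisors of 210: 1, 2, 3, 5, 6, 7, 10, 14, 15, 21, 30, 35, 42, 70, 105, 210.
Test each divisor d:
46^1 ≡ 46 (mod 211)
46^2 ≡ 6 (mod 211)
46^3 ≡ 65 (mod 211)
46^5 ≡ 179 (mod 211)
46^6 ≡ 5 (mod 211)
46^7 ≡ 19 (mod 211)
46^10 ≡ 180 (mod 211)
46^14 ≡ 150 (mod 211)
46^15 ≡ 148 (mod 211)
46^21 ≡ 107 (mod 211)
46^30 ≡ 171 (mod 211)
46^35 ≡ 14 (mod 211)
46^42 ≡ 55 (mod 211)
46^70 ≡ 196 (mod 211)
46^105 ≡ 1 (mod 211) ✓
So ord_211(46) = 105, hence |⟨46⟩| = 105.
The index is φ(211) / ord(46) = 210 / 105 = 2.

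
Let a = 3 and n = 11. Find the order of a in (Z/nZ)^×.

5

Since 3 ∈ (Z/11Z)^×, its order divides φ(11) = 11 − 1 = 10 = 2 · 5.
Divisors of 10: 1, 2, 5, 10.
Evaluate successive powers at the divisors of 10:
3^1 ≡ 3
3^2 ≡ 9
3^5 ≡ 1
So ord_11(3) = 5.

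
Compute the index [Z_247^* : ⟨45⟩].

By Lagrange's theorem, ord_247(45) divides φ(247) = φ(13·19) = (13−1)·(19−1) = 12·18 = 216 = 2^3 · 3^3.
Divisors of 216: 1, 2, 3, 4, 6, 8, 9, 12, 18, 24, 27, 36, 54, 72, 108, 216.
Compute 45^d (mod 247) for the divisors d until we hit 1:
45^1 ≡ 45 (mod 247)
45^2 ≡ 49 (mod 247)
45^3 ≡ 229 (mod 247)
45^4 ≡ 178 (mod 247)
45^6 ≡ 77 (mod 247)
45^8 ≡ 68 (mod 247)
45^9 ≡ 96 (mod 247)
45^12 ≡ 1 (mod 247) ✓
Thus |⟨45⟩| = ord(45) = 12.
[(Z/247Z)^× : ⟨45⟩] = 216/12 = 18.

18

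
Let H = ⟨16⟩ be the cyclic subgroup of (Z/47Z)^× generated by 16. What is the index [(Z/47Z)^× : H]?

2

By Lagrange's theorem, ord_47(16) divides φ(47) = 47 − 1 = 46 = 2 · 23.
Divisors of 46: 1, 2, 23, 46.
Test each divisor d:
16^1 ≡ 16 (mod 47)
16^2 ≡ 21 (mod 47)
16^23 ≡ 1 (mod 47) ✓
The order of 16 is 23, so the subgroup it generates has 23 elements.
The index is φ(47) / ord(16) = 46 / 23 = 2.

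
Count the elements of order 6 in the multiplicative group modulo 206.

φ(206) = φ(2)·φ(103) = 1·102 = 102 = 2 · 3 · 17.
In a cyclic group of order 102, there are φ(d) elements of order d for each divisor d of 102, and zero for non-divisors.
6 = 2 · 3 divides 102, and φ(6) = 2.

2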